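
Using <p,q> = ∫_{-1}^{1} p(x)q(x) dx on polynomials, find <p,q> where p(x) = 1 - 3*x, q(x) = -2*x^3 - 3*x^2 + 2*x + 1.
<p,q> = -8/5

Expand the product: p(x)·q(x) = 6*x^4 + 7*x^3 - 9*x^2 - x + 1.
∫_{-1}^{1} of each monomial x^k gives [2/(k+1) if k even, 0 if k odd]. Integrating term-by-term (or equivalently evaluating the antiderivative F(x) = 6*x^5/5 + 7*x^4/4 - 3*x^3 - x^2/2 + x at the endpoints):
  F(1) − F(−1) = 9/20 − (41/20) = -8/5.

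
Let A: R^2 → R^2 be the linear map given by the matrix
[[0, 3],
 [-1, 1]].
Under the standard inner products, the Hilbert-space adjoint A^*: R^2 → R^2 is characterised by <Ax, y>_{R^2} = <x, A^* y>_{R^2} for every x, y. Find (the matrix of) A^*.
A^* = A^T =
[[0, -1],
 [3, 1]]

For real matrices with standard dot products, the defining identity <Ax, y> = <x, A^* y> gives (Ax)^T y = x^T (A^*) y, i.e. x^T A^T y = x^T (A^*) y. Since this holds for all x, y, we must have A^* = A^T. Therefore
A^* =
[[0, -1],
 [3, 1]].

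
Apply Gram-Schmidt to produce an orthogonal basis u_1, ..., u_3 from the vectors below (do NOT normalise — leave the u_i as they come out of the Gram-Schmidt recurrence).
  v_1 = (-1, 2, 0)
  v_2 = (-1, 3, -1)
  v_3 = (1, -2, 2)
Orthogonal basis:
  u_1 = (-1, 2, 0)
  u_2 = (2/5, 1/5, -1)
  u_3 = (2/3, 1/3, 1/3)

Apply the Gram-Schmidt recurrence
  u_1 = v_1
  u_i = v_i − Σ_{j<i} ((v_i · u_j) / (u_j · u_j)) · u_j.

Step by step this gives:
  u_1 = (-1, 2, 0)
  u_2 = (2/5, 1/5, -1)
  u_3 = (2/3, 1/3, 1/3)

Orthogonality check:
  u_2 · u_1 = 0 (should be 0)
  u_3 · u_1 = 0 (should be 0)
  u_3 · u_2 = 0 (should be 0)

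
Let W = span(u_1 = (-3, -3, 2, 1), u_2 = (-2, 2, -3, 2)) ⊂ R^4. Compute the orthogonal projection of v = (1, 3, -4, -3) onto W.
proj_W(v) = (1053/467, 1605/467, -1300/467, -167/467)

Set up U = [u_1 | ... | u_2] ∈ R^(4×2). The projector onto W = col(U) is P = U (U^T U)^(-1) U^T.
Compute U^T U =
  [23, -4]
  [-4, 21],
and U^T v = (-23, 10).
Solve U^T U · c = U^T v for the coefficients: c = (-443/467, 138/467). The projection is proj_W(v) = U c.
Check: (v - proj_W(v)) · u_1 = 0  (should be 0).
Check: (v - proj_W(v)) · u_2 = 0  (should be 0).
Result: proj_W(v) = (1053/467, 1605/467, -1300/467, -167/467).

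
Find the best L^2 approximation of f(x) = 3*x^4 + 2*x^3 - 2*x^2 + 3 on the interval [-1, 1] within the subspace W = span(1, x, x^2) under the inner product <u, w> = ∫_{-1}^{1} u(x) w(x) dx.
g(x) = 4*x^2/7 + 6*x/5 + 96/35

The best approximation g ∈ W is the orthogonal projection of f onto W. Writing g = a_0 + a_1 x + a_2 x^2, the coefficients solve the normal equations G · a = b where
  G_{ij} = <φ_i, φ_j> and b_i = <f, φ_i>, with φ_0 = 1, φ_1 = x, φ_2 = x^2.
G =
  [2, 0, 2/3]
  [0, 2/3, 0]
  [2/3, 0, 2/5],
b = (88/15, 4/5, 72/35).
Solving gives a_0 = 96/35, a_1 = 6/5, a_2 = 4/7, so
  g(x) = 4*x^2/7 + 6*x/5 + 96/35.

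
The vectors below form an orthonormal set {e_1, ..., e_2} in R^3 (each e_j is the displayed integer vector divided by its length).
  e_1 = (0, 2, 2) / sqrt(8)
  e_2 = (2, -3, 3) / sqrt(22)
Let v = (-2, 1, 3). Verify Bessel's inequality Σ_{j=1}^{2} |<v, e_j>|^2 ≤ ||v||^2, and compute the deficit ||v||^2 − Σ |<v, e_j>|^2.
Σ |<v, e_j>|^2 = 90/11; ||v||^2 = 14; deficit = 64/11

Write each e_j = u_j / sqrt(<u_j, u_j>) where u_j is the displayed integer vector. Then <v, e_j> = <v, u_j> / sqrt(<u_j, u_j>), so |<v, e_j>|^2 = <v, u_j>^2 / <u_j, u_j>.
Coefficients: <v, e_1> = 8/sqrt(8), <v, e_2> = 2/sqrt(22).
Square and sum: Σ |<v, e_j>|^2 = 90/11.
Compute ||v||^2 = v·v = 14.
Deficit = 14 − 90/11 = 64/11 ≥ 0, confirming Bessel's inequality. (The deficit equals ||v − Σ <v,e_j> e_j||^2, the squared distance from v to span{e_j}.)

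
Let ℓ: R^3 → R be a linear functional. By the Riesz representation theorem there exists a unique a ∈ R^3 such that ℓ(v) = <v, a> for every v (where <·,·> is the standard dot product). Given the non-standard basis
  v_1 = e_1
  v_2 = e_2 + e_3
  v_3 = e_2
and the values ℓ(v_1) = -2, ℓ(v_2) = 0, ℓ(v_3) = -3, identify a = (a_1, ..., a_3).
a = (-2, -3, 3)

Write a = (a_1, ..., a_3) in the standard basis. For each basis vector v_i, ℓ(v_i) = <v_i, a> is a linear equation in the a_j's. Collect the n equations into a matrix system V a = ℓ, where row i of V is v_i (expressed in the standard basis). Since V is invertible (lower-triangular with 1s on the diagonal, up to permutation), solve by back-substitution:
  V =
[[1, 0, 0],
 [0, 1, 1],
 [0, 1, 0]]
  V a = (-2, 0, -3)
Solving gives a = (-2, -3, 3).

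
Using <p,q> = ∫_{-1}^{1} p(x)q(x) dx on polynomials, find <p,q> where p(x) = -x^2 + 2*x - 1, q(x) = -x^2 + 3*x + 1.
<p,q> = 12/5

Expand the product: p(x)·q(x) = x^4 - 5*x^3 + 6*x^2 - x - 1.
∫_{-1}^{1} of each monomial x^k gives [2/(k+1) if k even, 0 if k odd]. Integrating term-by-term (or equivalently evaluating the antiderivative F(x) = x^5/5 - 5*x^4/4 + 2*x^3 - x^2/2 - x at the endpoints):
  F(1) − F(−1) = -11/20 − (-59/20) = 12/5.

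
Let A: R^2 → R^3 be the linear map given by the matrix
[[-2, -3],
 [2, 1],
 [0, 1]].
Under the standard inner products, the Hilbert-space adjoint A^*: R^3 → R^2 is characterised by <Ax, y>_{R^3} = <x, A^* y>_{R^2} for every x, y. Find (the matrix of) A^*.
A^* = A^T =
[[-2, 2, 0],
 [-3, 1, 1]]

For real matrices with standard dot products, the defining identity <Ax, y> = <x, A^* y> gives (Ax)^T y = x^T (A^*) y, i.e. x^T A^T y = x^T (A^*) y. Since this holds for all x, y, we must have A^* = A^T. Therefore
A^* =
[[-2, 2, 0],
 [-3, 1, 1]].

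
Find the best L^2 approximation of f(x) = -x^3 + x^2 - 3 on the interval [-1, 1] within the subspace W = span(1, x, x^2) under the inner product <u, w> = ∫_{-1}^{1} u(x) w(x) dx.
g(x) = x^2 - 3*x/5 - 3

The best approximation g ∈ W is the orthogonal projection of f onto W. Writing g = a_0 + a_1 x + a_2 x^2, the coefficients solve the normal equations G · a = b where
  G_{ij} = <φ_i, φ_j> and b_i = <f, φ_i>, with φ_0 = 1, φ_1 = x, φ_2 = x^2.
G =
  [2, 0, 2/3]
  [0, 2/3, 0]
  [2/3, 0, 2/5],
b = (-16/3, -2/5, -8/5).
Solving gives a_0 = -3, a_1 = -3/5, a_2 = 1, so
  g(x) = x^2 - 3*x/5 - 3.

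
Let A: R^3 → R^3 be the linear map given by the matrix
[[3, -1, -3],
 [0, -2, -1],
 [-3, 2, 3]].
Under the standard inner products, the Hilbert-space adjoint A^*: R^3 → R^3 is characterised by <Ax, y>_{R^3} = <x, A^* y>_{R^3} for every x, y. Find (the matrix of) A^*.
A^* = A^T =
[[3, 0, -3],
 [-1, -2, 2],
 [-3, -1, 3]]

For real matrices with standard dot products, the defining identity <Ax, y> = <x, A^* y> gives (Ax)^T y = x^T (A^*) y, i.e. x^T A^T y = x^T (A^*) y. Since this holds for all x, y, we must have A^* = A^T. Therefore
A^* =
[[3, 0, -3],
 [-1, -2, 2],
 [-3, -1, 3]].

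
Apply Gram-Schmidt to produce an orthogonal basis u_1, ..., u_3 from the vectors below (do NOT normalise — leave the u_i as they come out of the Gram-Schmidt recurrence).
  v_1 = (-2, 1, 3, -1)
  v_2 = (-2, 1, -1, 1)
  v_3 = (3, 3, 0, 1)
Orthogonal basis:
  u_1 = (-2, 1, 3, -1)
  u_2 = (-28/15, 14/15, -6/5, 16/15)
  u_3 = (2, 7/2, 1/2, 1)

Apply the Gram-Schmidt recurrence
  u_1 = v_1
  u_i = v_i − Σ_{j<i} ((v_i · u_j) / (u_j · u_j)) · u_j.

Step by step this gives:
  u_1 = (-2, 1, 3, -1)
  u_2 = (-28/15, 14/15, -6/5, 16/15)
  u_3 = (2, 7/2, 1/2, 1)

Orthogonality check:
  u_2 · u_1 = 0 (should be 0)
  u_3 · u_1 = 0 (should be 0)
  u_3 · u_2 = 0 (should be 0)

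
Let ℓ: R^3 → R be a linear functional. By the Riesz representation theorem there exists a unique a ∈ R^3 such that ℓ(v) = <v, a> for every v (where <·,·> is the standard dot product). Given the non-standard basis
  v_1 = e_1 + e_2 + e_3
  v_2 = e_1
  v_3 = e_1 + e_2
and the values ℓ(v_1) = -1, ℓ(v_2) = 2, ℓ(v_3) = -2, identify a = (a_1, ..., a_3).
a = (2, -4, 1)

Write a = (a_1, ..., a_3) in the standard basis. For each basis vector v_i, ℓ(v_i) = <v_i, a> is a linear equation in the a_j's. Collect the n equations into a matrix system V a = ℓ, where row i of V is v_i (expressed in the standard basis). Since V is invertible (lower-triangular with 1s on the diagonal, up to permutation), solve by back-substitution:
  V =
[[1, 1, 1],
 [1, 0, 0],
 [1, 1, 0]]
  V a = (-1, 2, -2)
Solving gives a = (2, -4, 1).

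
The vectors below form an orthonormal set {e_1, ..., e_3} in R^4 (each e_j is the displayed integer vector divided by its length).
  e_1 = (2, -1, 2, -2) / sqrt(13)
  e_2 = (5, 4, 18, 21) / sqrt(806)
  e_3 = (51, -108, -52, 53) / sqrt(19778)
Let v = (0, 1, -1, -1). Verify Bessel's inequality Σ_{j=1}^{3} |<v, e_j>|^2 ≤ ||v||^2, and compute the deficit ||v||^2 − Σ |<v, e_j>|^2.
Σ |<v, e_j>|^2 = 701/319; ||v||^2 = 3; deficit = 256/319

Write each e_j = u_j / sqrt(<u_j, u_j>) where u_j is the displayed integer vector. Then <v, e_j> = <v, u_j> / sqrt(<u_j, u_j>), so |<v, e_j>|^2 = <v, u_j>^2 / <u_j, u_j>.
Coefficients: <v, e_1> = -1/sqrt(13), <v, e_2> = -35/sqrt(806), <v, e_3> = -109/sqrt(19778).
Square and sum: Σ |<v, e_j>|^2 = 701/319.
Compute ||v||^2 = v·v = 3.
Deficit = 3 − 701/319 = 256/319 ≥ 0, confirming Bessel's inequality. (The deficit equals ||v − Σ <v,e_j> e_j||^2, the squared distance from v to span{e_j}.)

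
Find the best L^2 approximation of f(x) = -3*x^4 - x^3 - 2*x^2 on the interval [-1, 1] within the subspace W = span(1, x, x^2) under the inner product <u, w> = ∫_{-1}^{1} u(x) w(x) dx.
g(x) = -32*x^2/7 - 3*x/5 + 9/35

The best approximation g ∈ W is the orthogonal projection of f onto W. Writing g = a_0 + a_1 x + a_2 x^2, the coefficients solve the normal equations G · a = b where
  G_{ij} = <φ_i, φ_j> and b_i = <f, φ_i>, with φ_0 = 1, φ_1 = x, φ_2 = x^2.
G =
  [2, 0, 2/3]
  [0, 2/3, 0]
  [2/3, 0, 2/5],
b = (-38/15, -2/5, -58/35).
Solving gives a_0 = 9/35, a_1 = -3/5, a_2 = -32/7, so
  g(x) = -32*x^2/7 - 3*x/5 + 9/35.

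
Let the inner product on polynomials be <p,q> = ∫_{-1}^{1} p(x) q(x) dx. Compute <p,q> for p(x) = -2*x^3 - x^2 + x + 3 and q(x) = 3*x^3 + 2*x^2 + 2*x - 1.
<p,q> = -102/35

Expand the product: p(x)·q(x) = -6*x^6 - 7*x^5 - 3*x^4 + 11*x^3 + 9*x^2 + 5*x - 3.
∫_{-1}^{1} of each monomial x^k gives [2/(k+1) if k even, 0 if k odd]. Integrating term-by-term (or equivalently evaluating the antiderivative F(x) = -6*x^7/7 - 7*x^6/6 - 3*x^5/5 + 11*x^4/4 + 3*x^3 + 5*x^2/2 - 3*x at the endpoints):
  F(1) − F(−1) = 1103/420 − (2327/420) = -102/35.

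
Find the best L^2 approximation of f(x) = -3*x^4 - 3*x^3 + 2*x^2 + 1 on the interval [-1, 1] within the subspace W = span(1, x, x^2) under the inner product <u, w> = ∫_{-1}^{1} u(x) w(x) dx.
g(x) = -4*x^2/7 - 9*x/5 + 44/35

The best approximation g ∈ W is the orthogonal projection of f onto W. Writing g = a_0 + a_1 x + a_2 x^2, the coefficients solve the normal equations G · a = b where
  G_{ij} = <φ_i, φ_j> and b_i = <f, φ_i>, with φ_0 = 1, φ_1 = x, φ_2 = x^2.
G =
  [2, 0, 2/3]
  [0, 2/3, 0]
  [2/3, 0, 2/5],
b = (32/15, -6/5, 64/105).
Solving gives a_0 = 44/35, a_1 = -9/5, a_2 = -4/7, so
  g(x) = -4*x^2/7 - 9*x/5 + 44/35.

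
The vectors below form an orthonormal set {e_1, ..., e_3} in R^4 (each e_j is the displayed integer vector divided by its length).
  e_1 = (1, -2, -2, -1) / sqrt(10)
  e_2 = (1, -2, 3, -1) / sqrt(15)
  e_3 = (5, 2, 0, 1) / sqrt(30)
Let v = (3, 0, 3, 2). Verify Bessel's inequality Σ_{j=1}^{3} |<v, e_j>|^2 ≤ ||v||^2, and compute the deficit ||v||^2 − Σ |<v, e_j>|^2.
Σ |<v, e_j>|^2 = 94/5; ||v||^2 = 22; deficit = 16/5

Write each e_j = u_j / sqrt(<u_j, u_j>) where u_j is the displayed integer vector. Then <v, e_j> = <v, u_j> / sqrt(<u_j, u_j>), so |<v, e_j>|^2 = <v, u_j>^2 / <u_j, u_j>.
Coefficients: <v, e_1> = -5/sqrt(10), <v, e_2> = 10/sqrt(15), <v, e_3> = 17/sqrt(30).
Square and sum: Σ |<v, e_j>|^2 = 94/5.
Compute ||v||^2 = v·v = 22.
Deficit = 22 − 94/5 = 16/5 ≥ 0, confirming Bessel's inequality. (The deficit equals ||v − Σ <v,e_j> e_j||^2, the squared distance from v to span{e_j}.)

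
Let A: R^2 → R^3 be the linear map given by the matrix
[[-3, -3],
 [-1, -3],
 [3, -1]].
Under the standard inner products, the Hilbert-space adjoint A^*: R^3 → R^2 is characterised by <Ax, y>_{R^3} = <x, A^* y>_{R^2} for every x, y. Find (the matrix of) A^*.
A^* = A^T =
[[-3, -1, 3],
 [-3, -3, -1]]

For real matrices with standard dot products, the defining identity <Ax, y> = <x, A^* y> gives (Ax)^T y = x^T (A^*) y, i.e. x^T A^T y = x^T (A^*) y. Since this holds for all x, y, we must have A^* = A^T. Therefore
A^* =
[[-3, -1, 3],
 [-3, -3, -1]].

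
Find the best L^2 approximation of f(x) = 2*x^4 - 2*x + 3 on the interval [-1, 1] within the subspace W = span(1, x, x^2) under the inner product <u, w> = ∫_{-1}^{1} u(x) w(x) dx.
g(x) = 12*x^2/7 - 2*x + 99/35

The best approximation g ∈ W is the orthogonal projection of f onto W. Writing g = a_0 + a_1 x + a_2 x^2, the coefficients solve the normal equations G · a = b where
  G_{ij} = <φ_i, φ_j> and b_i = <f, φ_i>, with φ_0 = 1, φ_1 = x, φ_2 = x^2.
G =
  [2, 0, 2/3]
  [0, 2/3, 0]
  [2/3, 0, 2/5],
b = (34/5, -4/3, 18/7).
Solving gives a_0 = 99/35, a_1 = -2, a_2 = 12/7, so
  g(x) = 12*x^2/7 - 2*x + 99/35.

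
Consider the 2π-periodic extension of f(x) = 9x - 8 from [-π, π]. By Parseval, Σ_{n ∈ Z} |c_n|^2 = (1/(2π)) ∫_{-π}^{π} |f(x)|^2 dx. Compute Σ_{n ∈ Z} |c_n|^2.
Σ |c_n|^2 = 27π^2 + 64

Expand and integrate term by term over [-π, π]:
  ∫ (9x)^2 dx = 81·(2π^3/3); ∫ 2·9·(-8)·x dx = 0 (odd integrand); ∫ (-8)^2 dx = 64·2π.
So (1/(2π)) ∫_{-π}^{π} (9x - 8)^2 dx = 81π^2/3 + 64 = 27π^2 + 64.
Parseval ⇒ Σ |c_n|^2 = 27π^2 + 64.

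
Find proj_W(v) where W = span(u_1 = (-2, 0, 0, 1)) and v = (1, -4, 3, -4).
proj_W(v) = (12/5, 0, 0, -6/5)

Set up U = [u_1 | ... | u_1] ∈ R^(4×1). The projector onto W = col(U) is P = U (U^T U)^(-1) U^T.
Compute U^T U =
  [5],
and U^T v = (-6).
Solve U^T U · c = U^T v for the coefficients: c = (-6/5). The projection is proj_W(v) = U c.
Check: (v - proj_W(v)) · u_1 = 0  (should be 0).
Result: proj_W(v) = (12/5, 0, 0, -6/5).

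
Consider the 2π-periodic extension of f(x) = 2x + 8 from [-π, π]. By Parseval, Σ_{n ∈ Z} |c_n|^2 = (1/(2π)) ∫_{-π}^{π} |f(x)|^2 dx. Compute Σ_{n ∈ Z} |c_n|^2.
Σ |c_n|^2 = 4π^2/3 + 64

Expand and integrate term by term over [-π, π]:
  ∫ (2x)^2 dx = 4·(2π^3/3); ∫ 2·2·(8)·x dx = 0 (odd integrand); ∫ 8^2 dx = 64·2π.
So (1/(2π)) ∫_{-π}^{π} (2x + 8)^2 dx = 4π^2/3 + 64 = 4π^2/3 + 64.
Parseval ⇒ Σ |c_n|^2 = 4π^2/3 + 64.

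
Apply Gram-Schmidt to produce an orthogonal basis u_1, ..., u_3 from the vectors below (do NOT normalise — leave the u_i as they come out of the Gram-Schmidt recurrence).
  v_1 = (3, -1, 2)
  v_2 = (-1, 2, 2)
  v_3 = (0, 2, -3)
Orthogonal basis:
  u_1 = (3, -1, 2)
  u_2 = (-11/14, 27/14, 15/7)
  u_3 = (186/125, 248/125, -31/25)

Apply the Gram-Schmidt recurrence
  u_1 = v_1
  u_i = v_i − Σ_{j<i} ((v_i · u_j) / (u_j · u_j)) · u_j.

Step by step this gives:
  u_1 = (3, -1, 2)
  u_2 = (-11/14, 27/14, 15/7)
  u_3 = (186/125, 248/125, -31/25)

Orthogonality check:
  u_2 · u_1 = 0 (should be 0)
  u_3 · u_1 = 0 (should be 0)
  u_3 · u_2 = 0 (should be 0)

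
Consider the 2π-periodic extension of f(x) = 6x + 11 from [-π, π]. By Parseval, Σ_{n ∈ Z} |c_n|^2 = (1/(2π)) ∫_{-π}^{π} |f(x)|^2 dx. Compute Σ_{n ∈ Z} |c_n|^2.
Σ |c_n|^2 = 12π^2 + 121

Expand and integrate term by term over [-π, π]:
  ∫ (6x)^2 dx = 36·(2π^3/3); ∫ 2·6·(11)·x dx = 0 (odd integrand); ∫ 11^2 dx = 121·2π.
So (1/(2π)) ∫_{-π}^{π} (6x + 11)^2 dx = 36π^2/3 + 121 = 12π^2 + 121.
Parseval ⇒ Σ |c_n|^2 = 12π^2 + 121.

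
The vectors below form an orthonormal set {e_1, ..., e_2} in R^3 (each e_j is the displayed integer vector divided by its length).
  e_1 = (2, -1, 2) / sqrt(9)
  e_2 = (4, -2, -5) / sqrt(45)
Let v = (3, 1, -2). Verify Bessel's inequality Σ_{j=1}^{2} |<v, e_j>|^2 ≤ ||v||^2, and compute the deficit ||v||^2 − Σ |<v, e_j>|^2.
Σ |<v, e_j>|^2 = 9; ||v||^2 = 14; deficit = 5

Write each e_j = u_j / sqrt(<u_j, u_j>) where u_j is the displayed integer vector. Then <v, e_j> = <v, u_j> / sqrt(<u_j, u_j>), so |<v, e_j>|^2 = <v, u_j>^2 / <u_j, u_j>.
Coefficients: <v, e_1> = 1/sqrt(9), <v, e_2> = 20/sqrt(45).
Square and sum: Σ |<v, e_j>|^2 = 9.
Compute ||v||^2 = v·v = 14.
Deficit = 14 − 9 = 5 ≥ 0, confirming Bessel's inequality. (The deficit equals ||v − Σ <v,e_j> e_j||^2, the squared distance from v to span{e_j}.)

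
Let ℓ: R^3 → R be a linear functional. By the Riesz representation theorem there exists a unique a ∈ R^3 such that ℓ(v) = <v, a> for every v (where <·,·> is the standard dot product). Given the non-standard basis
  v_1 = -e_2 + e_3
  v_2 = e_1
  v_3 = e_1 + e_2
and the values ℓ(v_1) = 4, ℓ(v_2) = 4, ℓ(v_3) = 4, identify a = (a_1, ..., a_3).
a = (4, 0, 4)

Write a = (a_1, ..., a_3) in the standard basis. For each basis vector v_i, ℓ(v_i) = <v_i, a> is a linear equation in the a_j's. Collect the n equations into a matrix system V a = ℓ, where row i of V is v_i (expressed in the standard basis). Since V is invertible (lower-triangular with 1s on the diagonal, up to permutation), solve by back-substitution:
  V =
[[0, -1, 1],
 [1, 0, 0],
 [1, 1, 0]]
  V a = (4, 4, 4)
Solving gives a = (4, 0, 4).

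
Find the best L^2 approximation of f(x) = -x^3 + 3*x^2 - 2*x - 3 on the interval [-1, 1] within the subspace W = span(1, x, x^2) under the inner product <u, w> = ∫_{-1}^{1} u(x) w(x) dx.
g(x) = 3*x^2 - 13*x/5 - 3

The best approximation g ∈ W is the orthogonal projection of f onto W. Writing g = a_0 + a_1 x + a_2 x^2, the coefficients solve the normal equations G · a = b where
  G_{ij} = <φ_i, φ_j> and b_i = <f, φ_i>, with φ_0 = 1, φ_1 = x, φ_2 = x^2.
G =
  [2, 0, 2/3]
  [0, 2/3, 0]
  [2/3, 0, 2/5],
b = (-4, -26/15, -4/5).
Solving gives a_0 = -3, a_1 = -13/5, a_2 = 3, so
  g(x) = 3*x^2 - 13*x/5 - 3.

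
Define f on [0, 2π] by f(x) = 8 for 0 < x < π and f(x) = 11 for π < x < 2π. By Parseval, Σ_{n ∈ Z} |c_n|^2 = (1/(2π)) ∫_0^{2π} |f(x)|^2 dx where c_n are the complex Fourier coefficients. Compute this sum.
Σ |c_n|^2 = 185/2

Parseval equates the L^2 energy of f (normalised by 1/(2π)) with the ℓ^2 sum of its Fourier coefficients: (1/(2π)) ∫_0^{2π} |f|^2 = Σ |c_n|^2.
Compute the left side: (1/(2π)) [∫_0^π 8^2 dx + ∫_π^{2π} 11^2 dx] = (1/(2π)) · (64π + 121π) = (64 + 121)/2 = 185/2.
So Σ_{n ∈ Z} |c_n|^2 = 185/2.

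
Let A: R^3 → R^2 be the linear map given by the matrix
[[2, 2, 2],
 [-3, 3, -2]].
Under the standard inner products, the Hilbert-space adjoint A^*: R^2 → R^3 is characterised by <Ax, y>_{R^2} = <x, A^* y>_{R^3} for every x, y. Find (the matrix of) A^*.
A^* = A^T =
[[2, -3],
 [2, 3],
 [2, -2]]

For real matrices with standard dot products, the defining identity <Ax, y> = <x, A^* y> gives (Ax)^T y = x^T (A^*) y, i.e. x^T A^T y = x^T (A^*) y. Since this holds for all x, y, we must have A^* = A^T. Therefore
A^* =
[[2, -3],
 [2, 3],
 [2, -2]].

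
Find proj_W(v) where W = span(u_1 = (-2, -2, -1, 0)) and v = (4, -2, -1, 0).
proj_W(v) = (2/3, 2/3, 1/3, 0)

Set up U = [u_1 | ... | u_1] ∈ R^(4×1). The projector onto W = col(U) is P = U (U^T U)^(-1) U^T.
Compute U^T U =
  [9],
and U^T v = (-3).
Solve U^T U · c = U^T v for the coefficients: c = (-1/3). The projection is proj_W(v) = U c.
Check: (v - proj_W(v)) · u_1 = 0  (should be 0).
Result: proj_W(v) = (2/3, 2/3, 1/3, 0).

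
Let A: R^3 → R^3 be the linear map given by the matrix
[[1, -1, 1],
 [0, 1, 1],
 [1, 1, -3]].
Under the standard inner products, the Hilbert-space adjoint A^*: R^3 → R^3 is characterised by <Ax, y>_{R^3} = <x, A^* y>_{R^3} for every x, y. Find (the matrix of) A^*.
A^* = A^T =
[[1, 0, 1],
 [-1, 1, 1],
 [1, 1, -3]]

For real matrices with standard dot products, the defining identity <Ax, y> = <x, A^* y> gives (Ax)^T y = x^T (A^*) y, i.e. x^T A^T y = x^T (A^*) y. Since this holds for all x, y, we must have A^* = A^T. Therefore
A^* =
[[1, 0, 1],
 [-1, 1, 1],
 [1, 1, -3]].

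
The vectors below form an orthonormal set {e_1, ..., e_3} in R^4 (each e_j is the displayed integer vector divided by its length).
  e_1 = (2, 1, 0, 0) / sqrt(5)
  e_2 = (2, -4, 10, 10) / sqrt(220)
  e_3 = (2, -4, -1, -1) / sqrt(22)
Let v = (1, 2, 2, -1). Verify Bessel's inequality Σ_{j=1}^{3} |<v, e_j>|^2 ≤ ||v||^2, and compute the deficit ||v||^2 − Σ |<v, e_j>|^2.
Σ |<v, e_j>|^2 = 11/2; ||v||^2 = 10; deficit = 9/2

Write each e_j = u_j / sqrt(<u_j, u_j>) where u_j is the displayed integer vector. Then <v, e_j> = <v, u_j> / sqrt(<u_j, u_j>), so |<v, e_j>|^2 = <v, u_j>^2 / <u_j, u_j>.
Coefficients: <v, e_1> = 4/sqrt(5), <v, e_2> = 4/sqrt(220), <v, e_3> = -7/sqrt(22).
Square and sum: Σ |<v, e_j>|^2 = 11/2.
Compute ||v||^2 = v·v = 10.
Deficit = 10 − 11/2 = 9/2 ≥ 0, confirming Bessel's inequality. (The deficit equals ||v − Σ <v,e_j> e_j||^2, the squared distance from v to span{e_j}.)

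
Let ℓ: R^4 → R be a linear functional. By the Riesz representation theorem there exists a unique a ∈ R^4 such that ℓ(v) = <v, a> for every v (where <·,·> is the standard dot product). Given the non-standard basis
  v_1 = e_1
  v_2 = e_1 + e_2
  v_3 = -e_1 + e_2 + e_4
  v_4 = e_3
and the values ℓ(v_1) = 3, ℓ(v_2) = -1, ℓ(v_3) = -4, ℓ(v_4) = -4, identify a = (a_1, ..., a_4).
a = (3, -4, -4, 3)

Write a = (a_1, ..., a_4) in the standard basis. For each basis vector v_i, ℓ(v_i) = <v_i, a> is a linear equation in the a_j's. Collect the n equations into a matrix system V a = ℓ, where row i of V is v_i (expressed in the standard basis). Since V is invertible (lower-triangular with 1s on the diagonal, up to permutation), solve by back-substitution:
  V =
[[1, 0, 0, 0],
 [1, 1, 0, 0],
 [-1, 1, 0, 1],
 [0, 0, 1, 0]]
  V a = (3, -1, -4, -4)
Solving gives a = (3, -4, -4, 3).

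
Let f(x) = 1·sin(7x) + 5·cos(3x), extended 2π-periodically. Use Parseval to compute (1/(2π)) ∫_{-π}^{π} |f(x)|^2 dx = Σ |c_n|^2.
Σ |c_n|^2 = 13

Expand |f|^2 and use orthogonality of {sin(nx), cos(mx)} on [-π, π]:
  ∫_{-π}^{π} sin(nx)^2 dx = π, ∫ cos(mx)^2 dx = π, and cross terms integrate to 0.
So ∫_{-π}^{π} f(x)^2 dx = 1^2 · π + 5^2 · π = (1 + 25)π.
Divide by 2π: (1 + 25)/2 = 13.
By Parseval, this equals Σ |c_n|^2.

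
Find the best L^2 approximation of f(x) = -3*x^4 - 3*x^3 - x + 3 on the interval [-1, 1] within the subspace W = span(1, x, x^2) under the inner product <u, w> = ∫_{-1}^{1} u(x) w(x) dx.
g(x) = -18*x^2/7 - 14*x/5 + 114/35

The best approximation g ∈ W is the orthogonal projection of f onto W. Writing g = a_0 + a_1 x + a_2 x^2, the coefficients solve the normal equations G · a = b where
  G_{ij} = <φ_i, φ_j> and b_i = <f, φ_i>, with φ_0 = 1, φ_1 = x, φ_2 = x^2.
G =
  [2, 0, 2/3]
  [0, 2/3, 0]
  [2/3, 0, 2/5],
b = (24/5, -28/15, 8/7).
Solving gives a_0 = 114/35, a_1 = -14/5, a_2 = -18/7, so
  g(x) = -18*x^2/7 - 14*x/5 + 114/35.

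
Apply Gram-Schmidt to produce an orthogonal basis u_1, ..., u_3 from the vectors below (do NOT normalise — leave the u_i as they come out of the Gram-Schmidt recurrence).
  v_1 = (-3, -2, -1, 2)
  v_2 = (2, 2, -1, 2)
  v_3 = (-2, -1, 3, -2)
Orthogonal basis:
  u_1 = (-3, -2, -1, 2)
  u_2 = (7/6, 13/9, -23/18, 23/9)
  u_3 = (-116/209, 145/209, 346/209, 144/209)

Apply the Gram-Schmidt recurrence
  u_1 = v_1
  u_i = v_i − Σ_{j<i} ((v_i · u_j) / (u_j · u_j)) · u_j.

Step by step this gives:
  u_1 = (-3, -2, -1, 2)
  u_2 = (7/6, 13/9, -23/18, 23/9)
  u_3 = (-116/209, 145/209, 346/209, 144/209)

Orthogonality check:
  u_2 · u_1 = 0 (should be 0)
  u_3 · u_1 = 0 (should be 0)
  u_3 · u_2 = 0 (should be 0)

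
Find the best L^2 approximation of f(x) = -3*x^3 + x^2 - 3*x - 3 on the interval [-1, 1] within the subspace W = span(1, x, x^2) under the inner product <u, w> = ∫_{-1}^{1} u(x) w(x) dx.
g(x) = x^2 - 24*x/5 - 3

The best approximation g ∈ W is the orthogonal projection of f onto W. Writing g = a_0 + a_1 x + a_2 x^2, the coefficients solve the normal equations G · a = b where
  G_{ij} = <φ_i, φ_j> and b_i = <f, φ_i>, with φ_0 = 1, φ_1 = x, φ_2 = x^2.
G =
  [2, 0, 2/3]
  [0, 2/3, 0]
  [2/3, 0, 2/5],
b = (-16/3, -16/5, -8/5).
Solving gives a_0 = -3, a_1 = -24/5, a_2 = 1, so
  g(x) = x^2 - 24*x/5 - 3.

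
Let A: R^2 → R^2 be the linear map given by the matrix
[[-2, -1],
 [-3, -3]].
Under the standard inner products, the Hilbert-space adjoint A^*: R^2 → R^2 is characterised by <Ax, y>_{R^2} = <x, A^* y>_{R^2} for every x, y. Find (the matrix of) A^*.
A^* = A^T =
[[-2, -3],
 [-1, -3]]

For real matrices with standard dot products, the defining identity <Ax, y> = <x, A^* y> gives (Ax)^T y = x^T (A^*) y, i.e. x^T A^T y = x^T (A^*) y. Since this holds for all x, y, we must have A^* = A^T. Therefore
A^* =
[[-2, -3],
 [-1, -3]].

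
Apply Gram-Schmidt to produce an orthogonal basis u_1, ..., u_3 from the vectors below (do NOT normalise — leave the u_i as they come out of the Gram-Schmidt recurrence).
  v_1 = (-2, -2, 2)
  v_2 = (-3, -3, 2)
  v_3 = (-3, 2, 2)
Orthogonal basis:
  u_1 = (-2, -2, 2)
  u_2 = (-1/3, -1/3, -2/3)
  u_3 = (-5/2, 5/2, 0)

Apply the Gram-Schmidt recurrence
  u_1 = v_1
  u_i = v_i − Σ_{j<i} ((v_i · u_j) / (u_j · u_j)) · u_j.

Step by step this gives:
  u_1 = (-2, -2, 2)
  u_2 = (-1/3, -1/3, -2/3)
  u_3 = (-5/2, 5/2, 0)

Orthogonality check:
  u_2 · u_1 = 0 (should be 0)
  u_3 · u_1 = 0 (should be 0)
  u_3 · u_2 = 0 (should be 0)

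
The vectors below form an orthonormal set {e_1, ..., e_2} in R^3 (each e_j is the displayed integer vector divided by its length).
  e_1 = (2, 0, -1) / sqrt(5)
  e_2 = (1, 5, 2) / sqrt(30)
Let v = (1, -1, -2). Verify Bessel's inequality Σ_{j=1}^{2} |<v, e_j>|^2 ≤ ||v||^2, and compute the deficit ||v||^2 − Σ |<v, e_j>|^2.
Σ |<v, e_j>|^2 = 16/3; ||v||^2 = 6; deficit = 2/3

Write each e_j = u_j / sqrt(<u_j, u_j>) where u_j is the displayed integer vector. Then <v, e_j> = <v, u_j> / sqrt(<u_j, u_j>), so |<v, e_j>|^2 = <v, u_j>^2 / <u_j, u_j>.
Coefficients: <v, e_1> = 4/sqrt(5), <v, e_2> = -8/sqrt(30).
Square and sum: Σ |<v, e_j>|^2 = 16/3.
Compute ||v||^2 = v·v = 6.
Deficit = 6 − 16/3 = 2/3 ≥ 0, confirming Bessel's inequality. (The deficit equals ||v − Σ <v,e_j> e_j||^2, the squared distance from v to span{e_j}.)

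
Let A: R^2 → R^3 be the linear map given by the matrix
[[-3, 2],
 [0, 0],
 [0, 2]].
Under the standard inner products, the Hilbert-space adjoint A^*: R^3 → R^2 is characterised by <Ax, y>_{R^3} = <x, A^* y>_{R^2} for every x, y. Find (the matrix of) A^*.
A^* = A^T =
[[-3, 0, 0],
 [2, 0, 2]]

For real matrices with standard dot products, the defining identity <Ax, y> = <x, A^* y> gives (Ax)^T y = x^T (A^*) y, i.e. x^T A^T y = x^T (A^*) y. Since this holds for all x, y, we must have A^* = A^T. Therefore
A^* =
[[-3, 0, 0],
 [2, 0, 2]].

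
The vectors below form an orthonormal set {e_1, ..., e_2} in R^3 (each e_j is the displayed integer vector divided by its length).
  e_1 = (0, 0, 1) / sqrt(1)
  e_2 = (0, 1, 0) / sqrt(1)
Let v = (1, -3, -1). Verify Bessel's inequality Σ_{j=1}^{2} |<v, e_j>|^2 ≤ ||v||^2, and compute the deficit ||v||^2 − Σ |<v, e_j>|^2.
Σ |<v, e_j>|^2 = 10; ||v||^2 = 11; deficit = 1

Write each e_j = u_j / sqrt(<u_j, u_j>) where u_j is the displayed integer vector. Then <v, e_j> = <v, u_j> / sqrt(<u_j, u_j>), so |<v, e_j>|^2 = <v, u_j>^2 / <u_j, u_j>.
Coefficients: <v, e_1> = -1/sqrt(1), <v, e_2> = -3/sqrt(1).
Square and sum: Σ |<v, e_j>|^2 = 10.
Compute ||v||^2 = v·v = 11.
Deficit = 11 − 10 = 1 ≥ 0, confirming Bessel's inequality. (The deficit equals ||v − Σ <v,e_j> e_j||^2, the squared distance from v to span{e_j}.)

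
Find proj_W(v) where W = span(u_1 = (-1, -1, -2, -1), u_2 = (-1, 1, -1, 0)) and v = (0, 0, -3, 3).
proj_W(v) = (-18/17, 12/17, -21/17, -3/17)

Set up U = [u_1 | ... | u_2] ∈ R^(4×2). The projector onto W = col(U) is P = U (U^T U)^(-1) U^T.
Compute U^T U =
  [7, 2]
  [2, 3],
and U^T v = (3, 3).
Solve U^T U · c = U^T v for the coefficients: c = (3/17, 15/17). The projection is proj_W(v) = U c.
Check: (v - proj_W(v)) · u_1 = 0  (should be 0).
Check: (v - proj_W(v)) · u_2 = 0  (should be 0).
Result: proj_W(v) = (-18/17, 12/17, -21/17, -3/17).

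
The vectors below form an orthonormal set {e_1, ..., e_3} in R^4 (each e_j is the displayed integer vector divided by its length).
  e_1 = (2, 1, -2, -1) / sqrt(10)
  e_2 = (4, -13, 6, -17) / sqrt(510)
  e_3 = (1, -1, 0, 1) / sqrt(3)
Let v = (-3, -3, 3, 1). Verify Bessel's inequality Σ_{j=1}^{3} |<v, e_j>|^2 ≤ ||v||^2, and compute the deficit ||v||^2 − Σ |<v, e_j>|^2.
Σ |<v, e_j>|^2 = 467/17; ||v||^2 = 28; deficit = 9/17

Write each e_j = u_j / sqrt(<u_j, u_j>) where u_j is the displayed integer vector. Then <v, e_j> = <v, u_j> / sqrt(<u_j, u_j>), so |<v, e_j>|^2 = <v, u_j>^2 / <u_j, u_j>.
Coefficients: <v, e_1> = -16/sqrt(10), <v, e_2> = 28/sqrt(510), <v, e_3> = 1/sqrt(3).
Square and sum: Σ |<v, e_j>|^2 = 467/17.
Compute ||v||^2 = v·v = 28.
Deficit = 28 − 467/17 = 9/17 ≥ 0, confirming Bessel's inequality. (The deficit equals ||v − Σ <v,e_j> e_j||^2, the squared distance from v to span{e_j}.)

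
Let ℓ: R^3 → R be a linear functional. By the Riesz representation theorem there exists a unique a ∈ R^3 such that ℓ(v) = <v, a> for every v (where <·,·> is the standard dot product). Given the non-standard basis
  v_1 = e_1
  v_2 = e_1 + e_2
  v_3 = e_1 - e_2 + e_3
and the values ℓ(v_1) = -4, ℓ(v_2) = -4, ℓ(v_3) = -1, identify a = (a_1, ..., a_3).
a = (-4, 0, 3)

Write a = (a_1, ..., a_3) in the standard basis. For each basis vector v_i, ℓ(v_i) = <v_i, a> is a linear equation in the a_j's. Collect the n equations into a matrix system V a = ℓ, where row i of V is v_i (expressed in the standard basis). Since V is invertible (lower-triangular with 1s on the diagonal, up to permutation), solve by back-substitution:
  V =
[[1, 0, 0],
 [1, 1, 0],
 [1, -1, 1]]
  V a = (-4, -4, -1)
Solving gives a = (-4, 0, 3).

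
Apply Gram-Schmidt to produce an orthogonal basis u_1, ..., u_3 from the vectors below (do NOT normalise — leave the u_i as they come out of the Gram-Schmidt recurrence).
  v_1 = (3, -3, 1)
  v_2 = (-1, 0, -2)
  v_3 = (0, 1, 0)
Orthogonal basis:
  u_1 = (3, -3, 1)
  u_2 = (-4/19, -15/19, -33/19)
  u_3 = (3/7, 5/14, -3/14)

Apply the Gram-Schmidt recurrence
  u_1 = v_1
  u_i = v_i − Σ_{j<i} ((v_i · u_j) / (u_j · u_j)) · u_j.

Step by step this gives:
  u_1 = (3, -3, 1)
  u_2 = (-4/19, -15/19, -33/19)
  u_3 = (3/7, 5/14, -3/14)

Orthogonality check:
  u_2 · u_1 = 0 (should be 0)
  u_3 · u_1 = 0 (should be 0)
  u_3 · u_2 = 0 (should be 0)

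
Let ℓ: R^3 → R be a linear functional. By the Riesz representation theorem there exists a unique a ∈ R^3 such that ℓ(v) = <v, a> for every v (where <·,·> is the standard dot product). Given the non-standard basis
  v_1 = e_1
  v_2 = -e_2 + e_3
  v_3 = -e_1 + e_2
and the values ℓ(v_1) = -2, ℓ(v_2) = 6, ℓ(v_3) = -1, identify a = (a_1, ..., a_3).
a = (-2, -3, 3)

Write a = (a_1, ..., a_3) in the standard basis. For each basis vector v_i, ℓ(v_i) = <v_i, a> is a linear equation in the a_j's. Collect the n equations into a matrix system V a = ℓ, where row i of V is v_i (expressed in the standard basis). Since V is invertible (lower-triangular with 1s on the diagonal, up to permutation), solve by back-substitution:
  V =
[[1, 0, 0],
 [0, -1, 1],
 [-1, 1, 0]]
  V a = (-2, 6, -1)
Solving gives a = (-2, -3, 3).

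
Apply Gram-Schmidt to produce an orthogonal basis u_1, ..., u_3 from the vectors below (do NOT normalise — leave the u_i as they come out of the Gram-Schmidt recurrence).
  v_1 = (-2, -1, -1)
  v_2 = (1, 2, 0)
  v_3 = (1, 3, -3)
Orthogonal basis:
  u_1 = (-2, -1, -1)
  u_2 = (-1/3, 4/3, -2/3)
  u_3 = (8/7, -4/7, -12/7)

Apply the Gram-Schmidt recurrence
  u_1 = v_1
  u_i = v_i − Σ_{j<i} ((v_i · u_j) / (u_j · u_j)) · u_j.

Step by step this gives:
  u_1 = (-2, -1, -1)
  u_2 = (-1/3, 4/3, -2/3)
  u_3 = (8/7, -4/7, -12/7)

Orthogonality check:
  u_2 · u_1 = 0 (should be 0)
  u_3 · u_1 = 0 (should be 0)
  u_3 · u_2 = 0 (should be 0)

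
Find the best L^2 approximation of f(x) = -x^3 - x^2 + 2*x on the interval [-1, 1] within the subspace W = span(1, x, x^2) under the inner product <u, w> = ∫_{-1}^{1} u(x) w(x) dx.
g(x) = -x^2 + 7*x/5

The best approximation g ∈ W is the orthogonal projection of f onto W. Writing g = a_0 + a_1 x + a_2 x^2, the coefficients solve the normal equations G · a = b where
  G_{ij} = <φ_i, φ_j> and b_i = <f, φ_i>, with φ_0 = 1, φ_1 = x, φ_2 = x^2.
G =
  [2, 0, 2/3]
  [0, 2/3, 0]
  [2/3, 0, 2/5],
b = (-2/3, 14/15, -2/5).
Solving gives a_0 = 0, a_1 = 7/5, a_2 = -1, so
  g(x) = -x^2 + 7*x/5.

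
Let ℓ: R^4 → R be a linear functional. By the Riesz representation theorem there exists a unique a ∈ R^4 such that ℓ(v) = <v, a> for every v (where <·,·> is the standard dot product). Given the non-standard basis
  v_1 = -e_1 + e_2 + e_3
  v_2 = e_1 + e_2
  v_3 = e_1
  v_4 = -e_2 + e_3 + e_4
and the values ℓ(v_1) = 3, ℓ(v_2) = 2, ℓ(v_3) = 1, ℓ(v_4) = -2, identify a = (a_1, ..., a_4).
a = (1, 1, 3, -4)

Write a = (a_1, ..., a_4) in the standard basis. For each basis vector v_i, ℓ(v_i) = <v_i, a> is a linear equation in the a_j's. Collect the n equations into a matrix system V a = ℓ, where row i of V is v_i (expressed in the standard basis). Since V is invertible (lower-triangular with 1s on the diagonal, up to permutation), solve by back-substitution:
  V =
[[-1, 1, 1, 0],
 [1, 1, 0, 0],
 [1, 0, 0, 0],
 [0, -1, 1, 1]]
  V a = (3, 2, 1, -2)
Solving gives a = (1, 1, 3, -4).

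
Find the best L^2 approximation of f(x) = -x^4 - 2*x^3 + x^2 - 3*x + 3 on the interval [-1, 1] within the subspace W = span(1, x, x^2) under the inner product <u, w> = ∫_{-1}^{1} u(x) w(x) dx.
g(x) = x^2/7 - 21*x/5 + 108/35

The best approximation g ∈ W is the orthogonal projection of f onto W. Writing g = a_0 + a_1 x + a_2 x^2, the coefficients solve the normal equations G · a = b where
  G_{ij} = <φ_i, φ_j> and b_i = <f, φ_i>, with φ_0 = 1, φ_1 = x, φ_2 = x^2.
G =
  [2, 0, 2/3]
  [0, 2/3, 0]
  [2/3, 0, 2/5],
b = (94/15, -14/5, 74/35).
Solving gives a_0 = 108/35, a_1 = -21/5, a_2 = 1/7, so
  g(x) = x^2/7 - 21*x/5 + 108/35.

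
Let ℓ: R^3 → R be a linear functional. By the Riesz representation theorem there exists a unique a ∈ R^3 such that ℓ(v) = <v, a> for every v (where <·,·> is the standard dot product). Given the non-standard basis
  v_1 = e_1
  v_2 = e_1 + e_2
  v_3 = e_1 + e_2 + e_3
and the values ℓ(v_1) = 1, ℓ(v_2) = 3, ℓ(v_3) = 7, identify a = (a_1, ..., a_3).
a = (1, 2, 4)

Write a = (a_1, ..., a_3) in the standard basis. For each basis vector v_i, ℓ(v_i) = <v_i, a> is a linear equation in the a_j's. Collect the n equations into a matrix system V a = ℓ, where row i of V is v_i (expressed in the standard basis). Since V is invertible (lower-triangular with 1s on the diagonal, up to permutation), solve by back-substitution:
  V =
[[1, 0, 0],
 [1, 1, 0],
 [1, 1, 1]]
  V a = (1, 3, 7)
Solving gives a = (1, 2, 4).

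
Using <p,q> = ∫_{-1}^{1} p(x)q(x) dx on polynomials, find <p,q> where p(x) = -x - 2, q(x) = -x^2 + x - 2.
<p,q> = 26/3

Expand the product: p(x)·q(x) = x^3 + x^2 + 4.
∫_{-1}^{1} of each monomial x^k gives [2/(k+1) if k even, 0 if k odd]. Integrating term-by-term (or equivalently evaluating the antiderivative F(x) = x^4/4 + x^3/3 + 4*x at the endpoints):
  F(1) − F(−1) = 55/12 − (-49/12) = 26/3.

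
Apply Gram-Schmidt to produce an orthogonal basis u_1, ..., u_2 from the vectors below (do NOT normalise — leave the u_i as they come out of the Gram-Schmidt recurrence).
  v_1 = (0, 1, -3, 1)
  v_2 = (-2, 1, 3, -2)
Orthogonal basis:
  u_1 = (0, 1, -3, 1)
  u_2 = (-2, 21/11, 3/11, -12/11)

Apply the Gram-Schmidt recurrence
  u_1 = v_1
  u_i = v_i − Σ_{j<i} ((v_i · u_j) / (u_j · u_j)) · u_j.

Step by step this gives:
  u_1 = (0, 1, -3, 1)
  u_2 = (-2, 21/11, 3/11, -12/11)

Orthogonality check:
  u_2 · u_1 = 0 (should be 0)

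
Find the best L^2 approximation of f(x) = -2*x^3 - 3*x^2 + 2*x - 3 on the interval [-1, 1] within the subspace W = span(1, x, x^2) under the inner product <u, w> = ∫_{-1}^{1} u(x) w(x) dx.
g(x) = -3*x^2 + 4*x/5 - 3

The best approximation g ∈ W is the orthogonal projection of f onto W. Writing g = a_0 + a_1 x + a_2 x^2, the coefficients solve the normal equations G · a = b where
  G_{ij} = <φ_i, φ_j> and b_i = <f, φ_i>, with φ_0 = 1, φ_1 = x, φ_2 = x^2.
G =
  [2, 0, 2/3]
  [0, 2/3, 0]
  [2/3, 0, 2/5],
b = (-8, 8/15, -16/5).
Solving gives a_0 = -3, a_1 = 4/5, a_2 = -3, so
  g(x) = -3*x^2 + 4*x/5 - 3.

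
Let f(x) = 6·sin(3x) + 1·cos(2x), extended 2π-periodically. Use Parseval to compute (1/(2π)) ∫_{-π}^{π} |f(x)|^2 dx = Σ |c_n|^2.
Σ |c_n|^2 = 37/2

Expand |f|^2 and use orthogonality of {sin(nx), cos(mx)} on [-π, π]:
  ∫_{-π}^{π} sin(nx)^2 dx = π, ∫ cos(mx)^2 dx = π, and cross terms integrate to 0.
So ∫_{-π}^{π} f(x)^2 dx = 6^2 · π + 1^2 · π = (36 + 1)π.
Divide by 2π: (36 + 1)/2 = 37/2.
By Parseval, this equals Σ |c_n|^2.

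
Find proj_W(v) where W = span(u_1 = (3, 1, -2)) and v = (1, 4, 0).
proj_W(v) = (3/2, 1/2, -1)

Set up U = [u_1 | ... | u_1] ∈ R^(3×1). The projector onto W = col(U) is P = U (U^T U)^(-1) U^T.
Compute U^T U =
  [14],
and U^T v = (7).
Solve U^T U · c = U^T v for the coefficients: c = (1/2). The projection is proj_W(v) = U c.
Check: (v - proj_W(v)) · u_1 = 0  (should be 0).
Result: proj_W(v) = (3/2, 1/2, -1).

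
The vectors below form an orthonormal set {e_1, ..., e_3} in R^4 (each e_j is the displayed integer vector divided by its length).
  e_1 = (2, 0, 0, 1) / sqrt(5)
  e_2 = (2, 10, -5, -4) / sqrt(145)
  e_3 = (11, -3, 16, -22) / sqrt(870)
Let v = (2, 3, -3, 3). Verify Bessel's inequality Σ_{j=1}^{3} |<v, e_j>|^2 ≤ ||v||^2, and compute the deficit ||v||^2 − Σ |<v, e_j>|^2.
Σ |<v, e_j>|^2 = 929/30; ||v||^2 = 31; deficit = 1/30

Write each e_j = u_j / sqrt(<u_j, u_j>) where u_j is the displayed integer vector. Then <v, e_j> = <v, u_j> / sqrt(<u_j, u_j>), so |<v, e_j>|^2 = <v, u_j>^2 / <u_j, u_j>.
Coefficients: <v, e_1> = 7/sqrt(5), <v, e_2> = 37/sqrt(145), <v, e_3> = -101/sqrt(870).
Square and sum: Σ |<v, e_j>|^2 = 929/30.
Compute ||v||^2 = v·v = 31.
Deficit = 31 − 929/30 = 1/30 ≥ 0, confirming Bessel's inequality. (The deficit equals ||v − Σ <v,e_j> e_j||^2, the squared distance from v to span{e_j}.)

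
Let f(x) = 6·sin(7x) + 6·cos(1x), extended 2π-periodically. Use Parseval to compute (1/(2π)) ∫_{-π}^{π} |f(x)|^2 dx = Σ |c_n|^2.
Σ |c_n|^2 = 36

Expand |f|^2 and use orthogonality of {sin(nx), cos(mx)} on [-π, π]:
  ∫_{-π}^{π} sin(nx)^2 dx = π, ∫ cos(mx)^2 dx = π, and cross terms integrate to 0.
So ∫_{-π}^{π} f(x)^2 dx = 6^2 · π + 6^2 · π = (36 + 36)π.
Divide by 2π: (36 + 36)/2 = 36.
By Parseval, this equals Σ |c_n|^2.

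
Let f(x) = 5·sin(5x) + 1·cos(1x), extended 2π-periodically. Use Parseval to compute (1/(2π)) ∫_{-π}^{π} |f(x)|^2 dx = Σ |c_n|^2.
Σ |c_n|^2 = 13

Expand |f|^2 and use orthogonality of {sin(nx), cos(mx)} on [-π, π]:
  ∫_{-π}^{π} sin(nx)^2 dx = π, ∫ cos(mx)^2 dx = π, and cross terms integrate to 0.
So ∫_{-π}^{π} f(x)^2 dx = 5^2 · π + 1^2 · π = (25 + 1)π.
Divide by 2π: (25 + 1)/2 = 13.
By Parseval, this equals Σ |c_n|^2.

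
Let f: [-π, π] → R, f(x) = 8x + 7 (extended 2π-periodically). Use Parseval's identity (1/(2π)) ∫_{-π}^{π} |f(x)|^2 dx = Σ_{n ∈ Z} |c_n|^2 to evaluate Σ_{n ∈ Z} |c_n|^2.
Σ |c_n|^2 = 64π^2/3 + 49

Expand and integrate term by term over [-π, π]:
  ∫ (8x)^2 dx = 64·(2π^3/3); ∫ 2·8·(7)·x dx = 0 (odd integrand); ∫ 7^2 dx = 49·2π.
So (1/(2π)) ∫_{-π}^{π} (8x + 7)^2 dx = 64π^2/3 + 49 = 64π^2/3 + 49.
Parseval ⇒ Σ |c_n|^2 = 64π^2/3 + 49.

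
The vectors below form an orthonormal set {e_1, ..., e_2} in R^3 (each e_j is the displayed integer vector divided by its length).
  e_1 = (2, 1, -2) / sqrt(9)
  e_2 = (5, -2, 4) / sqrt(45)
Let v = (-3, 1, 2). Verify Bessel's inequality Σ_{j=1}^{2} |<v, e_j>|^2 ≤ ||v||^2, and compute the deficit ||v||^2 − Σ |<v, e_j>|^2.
Σ |<v, e_j>|^2 = 54/5; ||v||^2 = 14; deficit = 16/5

Write each e_j = u_j / sqrt(<u_j, u_j>) where u_j is the displayed integer vector. Then <v, e_j> = <v, u_j> / sqrt(<u_j, u_j>), so |<v, e_j>|^2 = <v, u_j>^2 / <u_j, u_j>.
Coefficients: <v, e_1> = -9/sqrt(9), <v, e_2> = -9/sqrt(45).
Square and sum: Σ |<v, e_j>|^2 = 54/5.
Compute ||v||^2 = v·v = 14.
Deficit = 14 − 54/5 = 16/5 ≥ 0, confirming Bessel's inequality. (The deficit equals ||v − Σ <v,e_j> e_j||^2, the squared distance from v to span{e_j}.)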